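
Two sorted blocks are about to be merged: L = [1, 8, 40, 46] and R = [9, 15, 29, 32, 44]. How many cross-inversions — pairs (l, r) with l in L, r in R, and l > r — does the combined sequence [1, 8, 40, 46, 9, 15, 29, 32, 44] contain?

Take each right-half value and tally the left-half values above it:
r = 9: 40, 46 → 2
r = 15: 40, 46 → 2
r = 29: 40, 46 → 2
r = 32: 40, 46 → 2
r = 44: 46 → 1
Cross-inversions: 2 + 2 + 2 + 2 + 1 = 9

9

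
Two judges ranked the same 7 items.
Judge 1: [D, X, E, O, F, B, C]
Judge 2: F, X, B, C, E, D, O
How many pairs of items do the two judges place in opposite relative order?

Assign each item its position (1..7) in the first ordering, then rewrite the second ordering as that position sequence:
positions: D→1, X→2, E→3, O→4, F→5, B→6, C→7
second ordering as positions: [5, 2, 6, 7, 3, 1, 4]
Discordant pairs = inversions in this position sequence.
5: 2, 3, 1, 4 → 4
2: 1 → 1
6: 3, 1, 4 → 3
7: 3, 1, 4 → 3
3: 1 → 1
1: 0
4: 0
Total: 4 + 1 + 3 + 3 + 1 + 0 + 0 = 12

12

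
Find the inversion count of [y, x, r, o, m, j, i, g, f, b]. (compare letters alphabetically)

Count, for each position, how many later elements it exceeds:
y → x, r, o, m, j, i, g, f, b → 9
x → r, o, m, j, i, g, f, b → 8
r → o, m, j, i, g, f, b → 7
o → m, j, i, g, f, b → 6
m → j, i, g, f, b → 5
j → i, g, f, b → 4
i → g, f, b → 3
g → f, b → 2
f → b → 1
b → none → 0
Sum: 9 + 8 + 7 + 6 + 5 + 4 + 3 + 2 + 1 + 0 = 45

45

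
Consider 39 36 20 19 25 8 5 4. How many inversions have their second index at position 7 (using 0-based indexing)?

7

The element at index 7 is 4.
Elements before it: 39, 36, 20, 19, 25, 8, 5
Those larger than 4: 39, 36, 20, 19, 25, 8, 5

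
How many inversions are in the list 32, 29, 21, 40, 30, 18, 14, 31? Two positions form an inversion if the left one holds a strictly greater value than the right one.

Sweep left to right; for each value list the smaller values that follow it:
32: 6
29: 3
21: 2
40: 4
30: 2
18: 1
14: 0
31: 0
Sum: 6 + 3 + 2 + 4 + 2 + 1 + 0 + 0 = 18

18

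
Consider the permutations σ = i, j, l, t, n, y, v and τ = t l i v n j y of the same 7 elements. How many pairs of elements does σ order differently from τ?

9

Assign each item its position (1..7) in the first ordering, then rewrite the second ordering as that position sequence:
positions: i→1, j→2, l→3, t→4, n→5, y→6, v→7
second ordering as positions: [4, 3, 1, 7, 5, 2, 6]
Discordant pairs = inversions in this position sequence.
4: 3, 1, 2 → 3
3: 1, 2 → 2
1: 0
7: 5, 2, 6 → 3
5: 2 → 1
2: 0
6: 0
Total: 3 + 2 + 0 + 3 + 1 + 0 + 0 = 9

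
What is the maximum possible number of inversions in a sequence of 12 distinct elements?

The maximum occurs when the array is in strictly decreasing order: every one of the C(12, 2) pairs is inverted.
C(12, 2) = 12·11/2 = 66

66 inversions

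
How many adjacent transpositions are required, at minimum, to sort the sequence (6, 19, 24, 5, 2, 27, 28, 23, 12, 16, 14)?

The minimum number of adjacent swaps to sort an array equals its inversion count, since every such swap removes exactly one inversion.
Count inversions — for each element, later elements that are smaller:
6: 5, 2 → 2
19: 5, 2, 12, 16, 14 → 5
24: 5, 2, 23, 12, 16, 14 → 6
5: 2 → 1
2: none → 0
27: 23, 12, 16, 14 → 4
28: 23, 12, 16, 14 → 4
23: 12, 16, 14 → 3
12: none → 0
16: 14 → 1
14: none → 0
Total inversions: 2 + 5 + 6 + 1 + 0 + 4 + 4 + 3 + 0 + 1 + 0 = 26

26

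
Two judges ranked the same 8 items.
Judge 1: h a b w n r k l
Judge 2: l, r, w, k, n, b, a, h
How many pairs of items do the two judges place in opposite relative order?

25 discordant pairs

Assign each item its position (1..8) in the first ordering, then rewrite the second ordering as that position sequence:
positions: h→1, a→2, b→3, w→4, n→5, r→6, k→7, l→8
second ordering as positions: [8, 6, 4, 7, 5, 3, 2, 1]
Discordant pairs = inversions in this position sequence.
8: 6, 4, 7, 5, 3, 2, 1 → 7
6: 4, 5, 3, 2, 1 → 5
4: 3, 2, 1 → 3
7: 5, 3, 2, 1 → 4
5: 3, 2, 1 → 3
3: 2, 1 → 2
2: 1 → 1
1: 0
Total: 7 + 5 + 3 + 4 + 3 + 2 + 1 + 0 = 25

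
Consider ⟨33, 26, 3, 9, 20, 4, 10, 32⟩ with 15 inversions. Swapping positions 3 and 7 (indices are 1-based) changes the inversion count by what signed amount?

Positions 3 and 7 hold 3 and 10; after swapping, the array is [33, 26, 10, 9, 20, 4, 3, 32].
Element-by-element contributions:
33 → 26, 10, 9, 20, 4, 3, 32 → 7
26 → 10, 9, 20, 4, 3 → 5
10 → 9, 4, 3 → 3
9 → 4, 3 → 2
20 → 4, 3 → 2
4 → 3 → 1
3 → none → 0
32 → none → 0
Sum: 7 + 5 + 3 + 2 + 2 + 1 + 0 + 0 = 20
Change: 20 − 15 = +5

+5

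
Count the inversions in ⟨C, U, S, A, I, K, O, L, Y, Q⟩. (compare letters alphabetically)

16 inversions

For each element, count later entries that are smaller:
C: 1
U: 7
S: 6
A: 0
I: 0
K: 0
O: 1
L: 0
Y: 1
Q: 0
Sum: 1 + 7 + 6 + 0 + 0 + 0 + 1 + 0 + 1 + 0 = 16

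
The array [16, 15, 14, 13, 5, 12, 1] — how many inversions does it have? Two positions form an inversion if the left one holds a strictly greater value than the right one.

20

Element-by-element contributions:
16: 6
15: 5
14: 4
13: 3
5: 1
12: 1
1: 0
Sum: 6 + 5 + 4 + 3 + 1 + 1 + 0 = 20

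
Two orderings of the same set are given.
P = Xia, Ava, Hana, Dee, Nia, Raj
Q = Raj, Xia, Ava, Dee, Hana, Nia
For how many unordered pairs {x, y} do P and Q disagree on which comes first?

Assign each item its position (1..6) in the first ordering, then rewrite the second ordering as that position sequence:
positions: Xia→1, Ava→2, Hana→3, Dee→4, Nia→5, Raj→6
second ordering as positions: [6, 1, 2, 4, 3, 5]
Discordant pairs = inversions in this position sequence.
6: 1, 2, 4, 3, 5 → 5
1: 0
2: 0
4: 3 → 1
3: 0
5: 0
Total: 5 + 0 + 0 + 1 + 0 + 0 = 6

6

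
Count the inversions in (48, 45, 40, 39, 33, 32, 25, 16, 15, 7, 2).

Sweep left to right; for each value list the smaller values that follow it:
48 → 45, 40, 39, 33, 32, 25, 16, 15, 7, 2 → 10
45 → 40, 39, 33, 32, 25, 16, 15, 7, 2 → 9
40 → 39, 33, 32, 25, 16, 15, 7, 2 → 8
39 → 33, 32, 25, 16, 15, 7, 2 → 7
33 → 32, 25, 16, 15, 7, 2 → 6
32 → 25, 16, 15, 7, 2 → 5
25 → 16, 15, 7, 2 → 4
16 → 15, 7, 2 → 3
15 → 7, 2 → 2
7 → 2 → 1
2 → none → 0
Sum: 10 + 9 + 8 + 7 + 6 + 5 + 4 + 3 + 2 + 1 + 0 = 55

55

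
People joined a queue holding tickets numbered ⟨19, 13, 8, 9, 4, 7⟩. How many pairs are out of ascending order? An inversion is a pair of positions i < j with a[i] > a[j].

Count, for each position, how many later elements it exceeds:
19 → 13, 8, 9, 4, 7 → 5
13 → 8, 9, 4, 7 → 4
8 → 4, 7 → 2
9 → 4, 7 → 2
4 → none → 0
7 → none → 0
Sum: 5 + 4 + 2 + 2 + 0 + 0 = 13

13 out-of-order pairs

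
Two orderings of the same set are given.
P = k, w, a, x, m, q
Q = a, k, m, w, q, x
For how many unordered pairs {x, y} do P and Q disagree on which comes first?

Assign each item its position (1..6) in the first ordering, then rewrite the second ordering as that position sequence:
positions: k→1, w→2, a→3, x→4, m→5, q→6
second ordering as positions: [3, 1, 5, 2, 6, 4]
Discordant pairs = inversions in this position sequence.
3: 1, 2 → 2
1: 0
5: 2, 4 → 2
2: 0
6: 4 → 1
4: 0
Total: 2 + 0 + 2 + 0 + 1 + 0 = 5

5 disagreeing pairs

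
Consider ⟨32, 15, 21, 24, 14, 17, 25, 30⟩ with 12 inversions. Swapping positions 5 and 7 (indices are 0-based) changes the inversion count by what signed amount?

+3

Positions 5 and 7 hold 17 and 30; after swapping, the array is [32, 15, 21, 24, 14, 30, 25, 17].
Element-by-element contributions:
32: 7
15: 1
21: 2
24: 2
14: 0
30: 2
25: 1
17: 0
Sum: 7 + 1 + 2 + 2 + 0 + 2 + 1 + 0 = 15
Change: 15 − 12 = +3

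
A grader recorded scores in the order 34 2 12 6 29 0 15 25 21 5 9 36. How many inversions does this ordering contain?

Out-of-order pairs: 30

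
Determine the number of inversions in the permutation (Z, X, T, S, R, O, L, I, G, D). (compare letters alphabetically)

There are 45 inversions.

Count, for each position, how many later elements it exceeds:
Z: 9
X: 8
T: 7
S: 6
R: 5
O: 4
L: 3
I: 2
G: 1
D: 0
Sum: 9 + 8 + 7 + 6 + 5 + 4 + 3 + 2 + 1 + 0 = 45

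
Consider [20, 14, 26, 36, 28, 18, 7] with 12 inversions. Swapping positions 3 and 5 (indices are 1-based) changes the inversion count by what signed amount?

Positions 3 and 5 hold 26 and 28; after swapping, the array is [20, 14, 28, 36, 26, 18, 7].
Element-by-element contributions:
20: 3
14: 1
28: 3
36: 3
26: 2
18: 1
7: 0
Sum: 3 + 1 + 3 + 3 + 2 + 1 + 0 = 13
Change: 13 − 12 = +1

+1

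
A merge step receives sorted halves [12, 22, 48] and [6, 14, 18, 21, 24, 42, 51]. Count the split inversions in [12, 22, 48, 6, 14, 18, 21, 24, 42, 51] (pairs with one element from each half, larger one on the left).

There are 11 split inversions.

Count, for every r in R, how many entries of L exceed r:
r = 6: 12, 22, 48 → 3
r = 14: 22, 48 → 2
r = 18: 22, 48 → 2
r = 21: 22, 48 → 2
r = 24: 48 → 1
r = 42: 48 → 1
r = 51: none → 0
Cross-inversions: 3 + 2 + 2 + 2 + 1 + 1 + 0 = 11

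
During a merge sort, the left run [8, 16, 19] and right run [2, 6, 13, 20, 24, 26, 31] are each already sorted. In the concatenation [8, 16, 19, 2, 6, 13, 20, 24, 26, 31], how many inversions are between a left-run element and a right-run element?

8 cross-inversions

Take each right-half value and tally the left-half values above it:
r = 2: 8, 16, 19 → 3
r = 6: 8, 16, 19 → 3
r = 13: 16, 19 → 2
r = 20: none → 0
r = 24: none → 0
r = 26: none → 0
r = 31: none → 0
Cross-inversions: 3 + 3 + 2 + 0 + 0 + 0 + 0 = 8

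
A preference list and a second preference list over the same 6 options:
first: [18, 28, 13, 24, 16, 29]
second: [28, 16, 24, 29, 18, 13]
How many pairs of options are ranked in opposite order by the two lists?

There are 8 pairs.

Assign each item its position (1..6) in the first ordering, then rewrite the second ordering as that position sequence:
positions: 18→1, 28→2, 13→3, 24→4, 16→5, 29→6
second ordering as positions: [2, 5, 4, 6, 1, 3]
Discordant pairs = inversions in this position sequence.
2: 1 → 1
5: 4, 1, 3 → 3
4: 1, 3 → 2
6: 1, 3 → 2
1: 0
3: 0
Total: 1 + 3 + 2 + 2 + 0 + 0 = 8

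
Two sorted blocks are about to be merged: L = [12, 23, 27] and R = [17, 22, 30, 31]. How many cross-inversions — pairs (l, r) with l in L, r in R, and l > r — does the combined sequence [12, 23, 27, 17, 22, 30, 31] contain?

4 cross-inversions

For each element r of the right run, count left-run elements greater than r:
r = 17: 23, 27 → 2
r = 22: 23, 27 → 2
r = 30: none → 0
r = 31: none → 0
Cross-inversions: 2 + 2 + 0 + 0 = 4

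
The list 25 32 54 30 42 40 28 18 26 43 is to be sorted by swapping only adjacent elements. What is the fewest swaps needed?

The minimum number of adjacent swaps to sort an array equals its inversion count, since every such swap removes exactly one inversion.
Count inversions — for each element, later elements that are smaller:
25: 18 → 1
32: 30, 28, 18, 26 → 4
54: 30, 42, 40, 28, 18, 26, 43 → 7
30: 28, 18, 26 → 3
42: 40, 28, 18, 26 → 4
40: 28, 18, 26 → 3
28: 18, 26 → 2
18: none → 0
26: none → 0
43: none → 0
Total inversions: 1 + 4 + 7 + 3 + 4 + 3 + 2 + 0 + 0 + 0 = 24

Swaps: 24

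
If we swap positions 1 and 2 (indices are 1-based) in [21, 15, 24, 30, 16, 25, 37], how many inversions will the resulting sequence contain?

4

Positions 1 and 2 hold 21 and 15; after swapping, the array is [15, 21, 24, 30, 16, 25, 37].
Element-by-element contributions:
15: 0
21: 1
24: 1
30: 2
16: 0
25: 0
37: 0
Sum: 0 + 1 + 1 + 2 + 0 + 0 + 0 = 4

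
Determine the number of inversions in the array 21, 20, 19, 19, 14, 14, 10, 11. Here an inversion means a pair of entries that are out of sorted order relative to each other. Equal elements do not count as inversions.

Count, for each position, how many later elements it exceeds:
21: 7
20: 6
19: 4
19: 4
14: 2
14: 2
10: 0
11: 0
Sum: 7 + 6 + 4 + 4 + 2 + 2 + 0 + 0 = 25

Inversions: 25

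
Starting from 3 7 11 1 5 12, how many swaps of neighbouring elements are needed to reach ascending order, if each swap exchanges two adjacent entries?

5

Minimum adjacent swaps = number of inversions (each swap of adjacent out-of-order elements removes one inversion and no swap can remove more).
Count inversions — for each element, later elements that are smaller:
3: 1 → 1
7: 1, 5 → 2
11: 1, 5 → 2
1: none → 0
5: none → 0
12: none → 0
Total inversions: 1 + 2 + 2 + 0 + 0 + 0 = 5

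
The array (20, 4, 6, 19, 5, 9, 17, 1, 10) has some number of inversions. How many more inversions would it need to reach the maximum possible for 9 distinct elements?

16

Maximum inversions for 9 distinct elements is C(9, 2) = 9·8/2 = 36.
Current inversions — for each element, count later smaller elements:
20: 8
4: 1
6: 2
19: 5
5: 1
9: 1
17: 2
1: 0
10: 0
Current total: 8 + 1 + 2 + 5 + 1 + 1 + 2 + 0 + 0 = 20
Shortfall: 36 − 20 = 16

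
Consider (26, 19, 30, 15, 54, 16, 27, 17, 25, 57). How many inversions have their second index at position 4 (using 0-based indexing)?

The element at index 4 is 54.
Elements before it: 26, 19, 30, 15
None of them are larger than 54.

0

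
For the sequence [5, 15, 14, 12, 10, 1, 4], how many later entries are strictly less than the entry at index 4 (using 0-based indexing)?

2

The element at index 4 is 10.
Elements after it: 1, 4
Those smaller than 10: 1, 4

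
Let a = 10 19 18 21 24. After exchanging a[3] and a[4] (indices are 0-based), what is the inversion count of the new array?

2

Positions 3 and 4 hold 21 and 24; after swapping, the array is [10, 19, 18, 24, 21].
Count, for each position, how many later elements it exceeds:
10 → none → 0
19 → 18 → 1
18 → none → 0
24 → 21 → 1
21 → none → 0
Sum: 0 + 1 + 0 + 1 + 0 = 2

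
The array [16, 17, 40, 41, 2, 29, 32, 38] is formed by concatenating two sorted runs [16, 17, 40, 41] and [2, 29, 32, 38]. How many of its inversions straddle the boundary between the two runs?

10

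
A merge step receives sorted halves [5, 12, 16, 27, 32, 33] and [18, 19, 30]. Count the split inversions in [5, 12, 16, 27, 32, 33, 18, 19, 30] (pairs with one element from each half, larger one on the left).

Take each right-half value and tally the left-half values above it:
r = 18: 27, 32, 33 → 3
r = 19: 27, 32, 33 → 3
r = 30: 32, 33 → 2
Cross-inversions: 3 + 3 + 2 = 8

8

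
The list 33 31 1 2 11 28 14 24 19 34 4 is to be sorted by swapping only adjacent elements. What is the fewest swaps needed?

Minimum adjacent swaps = number of inversions (each swap of adjacent out-of-order elements removes one inversion and no swap can remove more).
Count inversions — for each element, later elements that are smaller:
33: 31, 1, 2, 11, 28, 14, 24, 19, 4 → 9
31: 1, 2, 11, 28, 14, 24, 19, 4 → 8
1: none → 0
2: none → 0
11: 4 → 1
28: 14, 24, 19, 4 → 4
14: 4 → 1
24: 19, 4 → 2
19: 4 → 1
34: 4 → 1
4: none → 0
Total inversions: 9 + 8 + 0 + 0 + 1 + 4 + 1 + 2 + 1 + 1 + 0 = 27

There are 27 swaps.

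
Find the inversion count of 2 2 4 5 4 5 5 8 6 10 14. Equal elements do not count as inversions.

Element-by-element contributions:
2 → none → 0
2 → none → 0
4 → none → 0
5 → 4 → 1
4 → none → 0
5 → none → 0
5 → none → 0
8 → 6 → 1
6 → none → 0
10 → none → 0
14 → none → 0
Sum: 0 + 0 + 0 + 1 + 0 + 0 + 0 + 1 + 0 + 0 + 0 = 2

2 inversions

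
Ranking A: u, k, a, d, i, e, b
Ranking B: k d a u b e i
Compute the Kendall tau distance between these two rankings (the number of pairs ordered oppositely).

7 discordant pairs

Assign each item its position (1..7) in the first ordering, then rewrite the second ordering as that position sequence:
positions: u→1, k→2, a→3, d→4, i→5, e→6, b→7
second ordering as positions: [2, 4, 3, 1, 7, 6, 5]
Discordant pairs = inversions in this position sequence.
2: 1 → 1
4: 3, 1 → 2
3: 1 → 1
1: 0
7: 6, 5 → 2
6: 5 → 1
5: 0
Total: 1 + 2 + 1 + 0 + 2 + 1 + 0 = 7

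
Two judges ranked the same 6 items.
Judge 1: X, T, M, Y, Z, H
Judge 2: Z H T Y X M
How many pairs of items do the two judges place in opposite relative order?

11

Assign each item its position (1..6) in the first ordering, then rewrite the second ordering as that position sequence:
positions: X→1, T→2, M→3, Y→4, Z→5, H→6
second ordering as positions: [5, 6, 2, 4, 1, 3]
Discordant pairs = inversions in this position sequence.
5: 2, 4, 1, 3 → 4
6: 2, 4, 1, 3 → 4
2: 1 → 1
4: 1, 3 → 2
1: 0
3: 0
Total: 4 + 4 + 1 + 2 + 0 + 0 = 11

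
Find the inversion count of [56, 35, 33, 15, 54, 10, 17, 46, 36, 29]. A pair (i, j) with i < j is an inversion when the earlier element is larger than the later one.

27

Count, for each position, how many later elements it exceeds:
56 → 35, 33, 15, 54, 10, 17, 46, 36, 29 → 9
35 → 33, 15, 10, 17, 29 → 5
33 → 15, 10, 17, 29 → 4
15 → 10 → 1
54 → 10, 17, 46, 36, 29 → 5
10 → none → 0
17 → none → 0
46 → 36, 29 → 2
36 → 29 → 1
29 → none → 0
Sum: 9 + 5 + 4 + 1 + 5 + 0 + 0 + 2 + 1 + 0 = 27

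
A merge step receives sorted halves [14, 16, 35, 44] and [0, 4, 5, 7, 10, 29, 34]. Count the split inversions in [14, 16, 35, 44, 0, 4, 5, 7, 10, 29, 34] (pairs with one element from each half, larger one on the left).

Count, for every r in R, how many entries of L exceed r:
r = 0: 14, 16, 35, 44 → 4
r = 4: 14, 16, 35, 44 → 4
r = 5: 14, 16, 35, 44 → 4
r = 7: 14, 16, 35, 44 → 4
r = 10: 14, 16, 35, 44 → 4
r = 29: 35, 44 → 2
r = 34: 35, 44 → 2
Cross-inversions: 4 + 4 + 4 + 4 + 4 + 2 + 2 = 24

24 cross-inversions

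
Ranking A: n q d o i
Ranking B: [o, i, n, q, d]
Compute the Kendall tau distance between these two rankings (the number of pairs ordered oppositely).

6 discordant pairs

Assign each item its position (1..5) in the first ordering, then rewrite the second ordering as that position sequence:
positions: n→1, q→2, d→3, o→4, i→5
second ordering as positions: [4, 5, 1, 2, 3]
Discordant pairs = inversions in this position sequence.
4: 1, 2, 3 → 3
5: 1, 2, 3 → 3
1: 0
2: 0
3: 0
Total: 3 + 3 + 0 + 0 + 0 = 6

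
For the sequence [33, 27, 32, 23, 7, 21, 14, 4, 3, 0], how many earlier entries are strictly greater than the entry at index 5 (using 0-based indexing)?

4

The element at index 5 is 21.
Elements before it: 33, 27, 32, 23, 7
Those larger than 21: 33, 27, 32, 23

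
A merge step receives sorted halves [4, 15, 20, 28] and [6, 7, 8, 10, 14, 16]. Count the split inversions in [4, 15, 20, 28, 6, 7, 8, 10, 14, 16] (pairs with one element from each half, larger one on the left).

Count, for every r in R, how many entries of L exceed r:
r = 6: 15, 20, 28 → 3
r = 7: 15, 20, 28 → 3
r = 8: 15, 20, 28 → 3
r = 10: 15, 20, 28 → 3
r = 14: 15, 20, 28 → 3
r = 16: 20, 28 → 2
Cross-inversions: 3 + 3 + 3 + 3 + 3 + 2 = 17

17 cross-inversions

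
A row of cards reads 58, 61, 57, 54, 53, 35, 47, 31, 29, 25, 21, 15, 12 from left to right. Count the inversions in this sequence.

For each element, count later entries that are smaller:
58 → 57, 54, 53, 35, 47, 31, 29, 25, 21, 15, 12 → 11
61 → 57, 54, 53, 35, 47, 31, 29, 25, 21, 15, 12 → 11
57 → 54, 53, 35, 47, 31, 29, 25, 21, 15, 12 → 10
54 → 53, 35, 47, 31, 29, 25, 21, 15, 12 → 9
53 → 35, 47, 31, 29, 25, 21, 15, 12 → 8
35 → 31, 29, 25, 21, 15, 12 → 6
47 → 31, 29, 25, 21, 15, 12 → 6
31 → 29, 25, 21, 15, 12 → 5
29 → 25, 21, 15, 12 → 4
25 → 21, 15, 12 → 3
21 → 15, 12 → 2
15 → 12 → 1
12 → none → 0
Sum: 11 + 11 + 10 + 9 + 8 + 6 + 6 + 5 + 4 + 3 + 2 + 1 + 0 = 76

There are 76 out-of-order pairs.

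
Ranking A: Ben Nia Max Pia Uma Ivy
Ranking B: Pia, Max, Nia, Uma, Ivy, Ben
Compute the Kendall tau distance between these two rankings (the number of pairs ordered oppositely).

Assign each item its position (1..6) in the first ordering, then rewrite the second ordering as that position sequence:
positions: Ben→1, Nia→2, Max→3, Pia→4, Uma→5, Ivy→6
second ordering as positions: [4, 3, 2, 5, 6, 1]
Discordant pairs = inversions in this position sequence.
4: 3, 2, 1 → 3
3: 2, 1 → 2
2: 1 → 1
5: 1 → 1
6: 1 → 1
1: 0
Total: 3 + 2 + 1 + 1 + 1 + 0 = 8

8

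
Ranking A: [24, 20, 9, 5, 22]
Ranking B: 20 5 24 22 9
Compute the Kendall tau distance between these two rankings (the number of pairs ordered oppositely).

4 discordant pairs

Assign each item its position (1..5) in the first ordering, then rewrite the second ordering as that position sequence:
positions: 24→1, 20→2, 9→3, 5→4, 22→5
second ordering as positions: [2, 4, 1, 5, 3]
Discordant pairs = inversions in this position sequence.
2: 1 → 1
4: 1, 3 → 2
1: 0
5: 3 → 1
3: 0
Total: 1 + 2 + 0 + 1 + 0 = 4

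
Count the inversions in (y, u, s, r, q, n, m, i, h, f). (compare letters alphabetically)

Sweep left to right; for each value list the smaller values that follow it:
y: 9
u: 8
s: 7
r: 6
q: 5
n: 4
m: 3
i: 2
h: 1
f: 0
Sum: 9 + 8 + 7 + 6 + 5 + 4 + 3 + 2 + 1 + 0 = 45

45 inversions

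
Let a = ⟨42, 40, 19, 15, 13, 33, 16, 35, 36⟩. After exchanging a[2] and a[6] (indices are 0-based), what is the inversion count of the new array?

Positions 2 and 6 hold 19 and 16; after swapping, the array is [42, 40, 16, 15, 13, 33, 19, 35, 36].
Count, for each position, how many later elements it exceeds:
42 → 40, 16, 15, 13, 33, 19, 35, 36 → 8
40 → 16, 15, 13, 33, 19, 35, 36 → 7
16 → 15, 13 → 2
15 → 13 → 1
13 → none → 0
33 → 19 → 1
19 → none → 0
35 → none → 0
36 → none → 0
Sum: 8 + 7 + 2 + 1 + 0 + 1 + 0 + 0 + 0 = 19

19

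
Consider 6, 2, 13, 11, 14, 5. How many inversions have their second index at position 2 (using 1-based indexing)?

1 such element

The element at index 2 is 2.
Elements before it: 6
Those larger than 2: 6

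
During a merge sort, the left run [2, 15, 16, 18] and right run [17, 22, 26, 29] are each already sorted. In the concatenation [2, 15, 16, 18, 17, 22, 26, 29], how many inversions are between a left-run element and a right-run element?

1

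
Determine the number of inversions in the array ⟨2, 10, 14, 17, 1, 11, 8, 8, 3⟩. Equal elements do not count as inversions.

Count, for each position, how many later elements it exceeds:
2: 1
10: 4
14: 5
17: 5
1: 0
11: 3
8: 1
8: 1
3: 0
Sum: 1 + 4 + 5 + 5 + 0 + 3 + 1 + 1 + 0 = 20

Inversions: 20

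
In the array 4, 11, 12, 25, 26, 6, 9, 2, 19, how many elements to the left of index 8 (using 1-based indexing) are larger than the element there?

7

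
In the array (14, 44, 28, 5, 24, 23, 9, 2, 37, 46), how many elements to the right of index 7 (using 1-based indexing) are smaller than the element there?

The element at index 7 is 9.
Elements after it: 2, 37, 46
Those smaller than 9: 2

1 such element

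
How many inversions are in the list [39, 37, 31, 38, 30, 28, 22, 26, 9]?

33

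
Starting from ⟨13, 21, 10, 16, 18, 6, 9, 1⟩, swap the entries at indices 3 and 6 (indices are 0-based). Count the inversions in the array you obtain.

Inversions: 20

Positions 3 and 6 hold 16 and 9; after swapping, the array is [13, 21, 10, 9, 18, 6, 16, 1].
Sweep left to right; for each value list the smaller values that follow it:
13: 4
21: 6
10: 3
9: 2
18: 3
6: 1
16: 1
1: 0
Sum: 4 + 6 + 3 + 2 + 3 + 1 + 1 + 0 = 20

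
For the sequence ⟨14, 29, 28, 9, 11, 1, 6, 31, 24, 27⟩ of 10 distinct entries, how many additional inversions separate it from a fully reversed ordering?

Maximum inversions for 10 distinct elements is C(10, 2) = 10·9/2 = 45.
Current inversions — for each element, count later smaller elements:
14: 4
29: 7
28: 6
9: 2
11: 2
1: 0
6: 0
31: 2
24: 0
27: 0
Current total: 4 + 7 + 6 + 2 + 2 + 0 + 0 + 2 + 0 + 0 = 23
Shortfall: 45 − 23 = 22

22 inversions short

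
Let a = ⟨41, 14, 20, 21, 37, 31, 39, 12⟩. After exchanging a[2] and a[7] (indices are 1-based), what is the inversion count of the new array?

Positions 2 and 7 hold 14 and 39; after swapping, the array is [41, 39, 20, 21, 37, 31, 14, 12].
Count, for each position, how many later elements it exceeds:
41 → 39, 20, 21, 37, 31, 14, 12 → 7
39 → 20, 21, 37, 31, 14, 12 → 6
20 → 14, 12 → 2
21 → 14, 12 → 2
37 → 31, 14, 12 → 3
31 → 14, 12 → 2
14 → 12 → 1
12 → none → 0
Sum: 7 + 6 + 2 + 2 + 3 + 2 + 1 + 0 = 23

23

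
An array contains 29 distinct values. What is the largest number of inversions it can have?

The maximum occurs when the array is in strictly decreasing order: every one of the C(29, 2) pairs is inverted.
C(29, 2) = 29·28/2 = 406

406 inversions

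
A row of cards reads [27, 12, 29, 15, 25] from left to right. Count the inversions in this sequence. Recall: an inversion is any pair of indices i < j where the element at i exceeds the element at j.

5 inversions

Inversion pairs (indices are 1-based):
(1,2): 27 > 12
(1,4): 27 > 15
(1,5): 27 > 25
(3,4): 29 > 15
(3,5): 29 > 25
That's 5 pairs.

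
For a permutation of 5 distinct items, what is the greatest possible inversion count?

10 inversions

A reversed (strictly descending) arrangement makes every pair an inversion, giving C(5, 2) inversions.
C(5, 2) = 5·4/2 = 10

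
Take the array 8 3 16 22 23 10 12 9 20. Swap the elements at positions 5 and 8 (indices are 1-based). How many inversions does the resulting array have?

Positions 5 and 8 hold 23 and 9; after swapping, the array is [8, 3, 16, 22, 9, 10, 12, 23, 20].
Element-by-element contributions:
8: 1
3: 0
16: 3
22: 4
9: 0
10: 0
12: 0
23: 1
20: 0
Sum: 1 + 0 + 3 + 4 + 0 + 0 + 0 + 1 + 0 = 9

9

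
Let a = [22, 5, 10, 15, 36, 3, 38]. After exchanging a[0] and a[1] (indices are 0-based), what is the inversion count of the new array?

7 inversions

Positions 0 and 1 hold 22 and 5; after swapping, the array is [5, 22, 10, 15, 36, 3, 38].
Sweep left to right; for each value list the smaller values that follow it:
5 → 3 → 1
22 → 10, 15, 3 → 3
10 → 3 → 1
15 → 3 → 1
36 → 3 → 1
3 → none → 0
38 → none → 0
Sum: 1 + 3 + 1 + 1 + 1 + 0 + 0 = 7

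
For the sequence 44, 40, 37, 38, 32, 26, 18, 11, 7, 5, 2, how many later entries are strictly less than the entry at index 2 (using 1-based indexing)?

9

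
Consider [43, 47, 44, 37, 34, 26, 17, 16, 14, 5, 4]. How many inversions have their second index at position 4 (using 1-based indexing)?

3 such elements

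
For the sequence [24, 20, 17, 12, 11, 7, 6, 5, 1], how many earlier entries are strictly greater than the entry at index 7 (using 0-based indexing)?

The element at index 7 is 5.
Elements before it: 24, 20, 17, 12, 11, 7, 6
Those larger than 5: 24, 20, 17, 12, 11, 7, 6

7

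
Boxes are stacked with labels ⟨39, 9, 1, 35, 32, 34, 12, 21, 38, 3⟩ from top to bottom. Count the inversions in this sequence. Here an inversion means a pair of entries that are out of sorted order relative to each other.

Inversions: 25

Element-by-element contributions:
39 → 9, 1, 35, 32, 34, 12, 21, 38, 3 → 9
9 → 1, 3 → 2
1 → none → 0
35 → 32, 34, 12, 21, 3 → 5
32 → 12, 21, 3 → 3
34 → 12, 21, 3 → 3
12 → 3 → 1
21 → 3 → 1
38 → 3 → 1
3 → none → 0
Sum: 9 + 2 + 0 + 5 + 3 + 3 + 1 + 1 + 1 + 0 = 25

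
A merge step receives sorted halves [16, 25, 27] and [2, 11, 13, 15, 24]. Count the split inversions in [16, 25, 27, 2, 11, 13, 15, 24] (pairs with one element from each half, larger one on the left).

14

Count, for every r in R, how many entries of L exceed r:
r = 2: 16, 25, 27 → 3
r = 11: 16, 25, 27 → 3
r = 13: 16, 25, 27 → 3
r = 15: 16, 25, 27 → 3
r = 24: 25, 27 → 2
Cross-inversions: 3 + 3 + 3 + 3 + 2 = 14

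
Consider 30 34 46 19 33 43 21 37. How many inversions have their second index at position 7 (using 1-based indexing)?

5 such elements

The element at index 7 is 21.
Elements before it: 30, 34, 46, 19, 33, 43
Those larger than 21: 30, 34, 46, 33, 43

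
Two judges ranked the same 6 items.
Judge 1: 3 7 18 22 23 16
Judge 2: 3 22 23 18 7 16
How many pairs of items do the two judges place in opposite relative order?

5 discordant pairs

Assign each item its position (1..6) in the first ordering, then rewrite the second ordering as that position sequence:
positions: 3→1, 7→2, 18→3, 22→4, 23→5, 16→6
second ordering as positions: [1, 4, 5, 3, 2, 6]
Discordant pairs = inversions in this position sequence.
1: 0
4: 3, 2 → 2
5: 3, 2 → 2
3: 2 → 1
2: 0
6: 0
Total: 0 + 2 + 2 + 1 + 0 + 0 = 5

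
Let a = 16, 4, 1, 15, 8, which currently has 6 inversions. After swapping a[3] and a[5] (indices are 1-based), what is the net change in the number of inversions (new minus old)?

Positions 3 and 5 hold 1 and 8; after swapping, the array is [16, 4, 8, 15, 1].
Element-by-element contributions:
16 → 4, 8, 15, 1 → 4
4 → 1 → 1
8 → 1 → 1
15 → 1 → 1
1 → none → 0
Sum: 4 + 1 + 1 + 1 + 0 = 7
Change: 7 − 6 = +1

+1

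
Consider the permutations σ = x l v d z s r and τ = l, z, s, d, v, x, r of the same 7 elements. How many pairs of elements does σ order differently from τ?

Assign each item its position (1..7) in the first ordering, then rewrite the second ordering as that position sequence:
positions: x→1, l→2, v→3, d→4, z→5, s→6, r→7
second ordering as positions: [2, 5, 6, 4, 3, 1, 7]
Discordant pairs = inversions in this position sequence.
2: 1 → 1
5: 4, 3, 1 → 3
6: 4, 3, 1 → 3
4: 3, 1 → 2
3: 1 → 1
1: 0
7: 0
Total: 1 + 3 + 3 + 2 + 1 + 0 + 0 = 10

10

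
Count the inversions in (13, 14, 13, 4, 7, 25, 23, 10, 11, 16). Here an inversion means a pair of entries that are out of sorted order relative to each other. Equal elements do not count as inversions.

Element-by-element contributions:
13: 4
14: 5
13: 4
4: 0
7: 0
25: 4
23: 3
10: 0
11: 0
16: 0
Sum: 4 + 5 + 4 + 0 + 0 + 4 + 3 + 0 + 0 + 0 = 20

20 out-of-order pairs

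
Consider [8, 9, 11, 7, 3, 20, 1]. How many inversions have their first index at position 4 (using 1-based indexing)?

The element at index 4 is 7.
Elements after it: 3, 20, 1
Those smaller than 7: 3, 1

2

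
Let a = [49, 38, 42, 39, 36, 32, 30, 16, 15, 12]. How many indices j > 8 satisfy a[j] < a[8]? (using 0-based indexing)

1 such element

The element at index 8 is 15.
Elements after it: 12
Those smaller than 15: 12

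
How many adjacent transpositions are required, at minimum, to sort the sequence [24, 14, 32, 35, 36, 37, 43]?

1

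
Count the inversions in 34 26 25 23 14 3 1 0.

Sweep left to right; for each value list the smaller values that follow it:
34 → 26, 25, 23, 14, 3, 1, 0 → 7
26 → 25, 23, 14, 3, 1, 0 → 6
25 → 23, 14, 3, 1, 0 → 5
23 → 14, 3, 1, 0 → 4
14 → 3, 1, 0 → 3
3 → 1, 0 → 2
1 → 0 → 1
0 → none → 0
Sum: 7 + 6 + 5 + 4 + 3 + 2 + 1 + 0 = 28

28 inversions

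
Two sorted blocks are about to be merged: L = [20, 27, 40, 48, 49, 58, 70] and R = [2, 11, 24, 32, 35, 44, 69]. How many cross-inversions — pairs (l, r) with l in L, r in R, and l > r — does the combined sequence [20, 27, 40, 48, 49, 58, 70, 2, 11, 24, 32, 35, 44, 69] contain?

For each element r of the right run, count left-run elements greater than r:
r = 2: 20, 27, 40, 48, 49, 58, 70 → 7
r = 11: 20, 27, 40, 48, 49, 58, 70 → 7
r = 24: 27, 40, 48, 49, 58, 70 → 6
r = 32: 40, 48, 49, 58, 70 → 5
r = 35: 40, 48, 49, 58, 70 → 5
r = 44: 48, 49, 58, 70 → 4
r = 69: 70 → 1
Cross-inversions: 7 + 7 + 6 + 5 + 5 + 4 + 1 = 35

35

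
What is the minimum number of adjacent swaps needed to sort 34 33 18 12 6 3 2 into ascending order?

The minimum number of adjacent swaps to sort an array equals its inversion count, since every such swap removes exactly one inversion.
Count inversions — for each element, later elements that are smaller:
34: 33, 18, 12, 6, 3, 2 → 6
33: 18, 12, 6, 3, 2 → 5
18: 12, 6, 3, 2 → 4
12: 6, 3, 2 → 3
6: 3, 2 → 2
3: 2 → 1
2: none → 0
Total inversions: 6 + 5 + 4 + 3 + 2 + 1 + 0 = 21

21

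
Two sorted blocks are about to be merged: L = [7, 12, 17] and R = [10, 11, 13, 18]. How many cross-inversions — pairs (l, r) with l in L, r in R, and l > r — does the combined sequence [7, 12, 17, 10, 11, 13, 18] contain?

5 cross-inversions

Count, for every r in R, how many entries of L exceed r:
r = 10: 12, 17 → 2
r = 11: 12, 17 → 2
r = 13: 17 → 1
r = 18: none → 0
Cross-inversions: 2 + 2 + 1 + 0 = 5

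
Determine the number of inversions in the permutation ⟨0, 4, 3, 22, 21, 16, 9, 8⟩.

11

Element-by-element contributions:
0 → none → 0
4 → 3 → 1
3 → none → 0
22 → 21, 16, 9, 8 → 4
21 → 16, 9, 8 → 3
16 → 9, 8 → 2
9 → 8 → 1
8 → none → 0
Sum: 0 + 1 + 0 + 4 + 3 + 2 + 1 + 0 = 11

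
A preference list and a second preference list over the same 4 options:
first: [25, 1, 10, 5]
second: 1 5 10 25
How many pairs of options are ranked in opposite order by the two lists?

4 pairs

Assign each item its position (1..4) in the first ordering, then rewrite the second ordering as that position sequence:
positions: 25→1, 1→2, 10→3, 5→4
second ordering as positions: [2, 4, 3, 1]
Discordant pairs = inversions in this position sequence.
2: 1 → 1
4: 3, 1 → 2
3: 1 → 1
1: 0
Total: 1 + 2 + 1 + 0 = 4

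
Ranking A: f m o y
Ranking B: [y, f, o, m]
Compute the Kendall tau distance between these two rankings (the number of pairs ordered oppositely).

4 discordant pairs

Assign each item its position (1..4) in the first ordering, then rewrite the second ordering as that position sequence:
positions: f→1, m→2, o→3, y→4
second ordering as positions: [4, 1, 3, 2]
Discordant pairs = inversions in this position sequence.
4: 1, 3, 2 → 3
1: 0
3: 2 → 1
2: 0
Total: 3 + 0 + 1 + 0 = 4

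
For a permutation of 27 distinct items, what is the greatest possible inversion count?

351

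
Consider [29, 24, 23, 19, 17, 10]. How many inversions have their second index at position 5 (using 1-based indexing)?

4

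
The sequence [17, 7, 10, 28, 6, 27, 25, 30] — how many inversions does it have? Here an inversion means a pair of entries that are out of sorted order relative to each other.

Count, for each position, how many later elements it exceeds:
17: 3
7: 1
10: 1
28: 3
6: 0
27: 1
25: 0
30: 0
Sum: 3 + 1 + 1 + 3 + 0 + 1 + 0 + 0 = 9

9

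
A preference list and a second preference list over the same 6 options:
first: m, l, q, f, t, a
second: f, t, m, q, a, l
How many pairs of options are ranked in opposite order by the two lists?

8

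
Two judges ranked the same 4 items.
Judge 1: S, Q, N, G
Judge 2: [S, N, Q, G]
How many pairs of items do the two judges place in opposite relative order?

Assign each item its position (1..4) in the first ordering, then rewrite the second ordering as that position sequence:
positions: S→1, Q→2, N→3, G→4
second ordering as positions: [1, 3, 2, 4]
Discordant pairs = inversions in this position sequence.
1: 0
3: 2 → 1
2: 0
4: 0
Total: 0 + 1 + 0 + 0 = 1

There is 1 discordant pair.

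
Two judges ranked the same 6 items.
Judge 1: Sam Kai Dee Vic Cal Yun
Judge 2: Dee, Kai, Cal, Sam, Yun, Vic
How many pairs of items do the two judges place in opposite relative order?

Assign each item its position (1..6) in the first ordering, then rewrite the second ordering as that position sequence:
positions: Sam→1, Kai→2, Dee→3, Vic→4, Cal→5, Yun→6
second ordering as positions: [3, 2, 5, 1, 6, 4]
Discordant pairs = inversions in this position sequence.
3: 2, 1 → 2
2: 1 → 1
5: 1, 4 → 2
1: 0
6: 4 → 1
4: 0
Total: 2 + 1 + 2 + 0 + 1 + 0 = 6

There are 6 discordant pairs.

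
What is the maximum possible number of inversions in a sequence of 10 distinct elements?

45

The maximum occurs when the array is in strictly decreasing order: every one of the C(10, 2) pairs is inverted.
C(10, 2) = 10·9/2 = 45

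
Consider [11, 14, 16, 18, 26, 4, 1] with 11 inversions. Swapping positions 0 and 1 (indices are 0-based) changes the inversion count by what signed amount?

+1

Positions 0 and 1 hold 11 and 14; after swapping, the array is [14, 11, 16, 18, 26, 4, 1].
Sweep left to right; for each value list the smaller values that follow it:
14: 3
11: 2
16: 2
18: 2
26: 2
4: 1
1: 0
Sum: 3 + 2 + 2 + 2 + 2 + 1 + 0 = 12
Change: 12 − 11 = +1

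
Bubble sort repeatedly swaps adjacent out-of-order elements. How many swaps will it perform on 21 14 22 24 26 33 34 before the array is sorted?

Adjacent swaps: 1

The minimum number of adjacent swaps to sort an array equals its inversion count, since every such swap removes exactly one inversion.
Count inversions — for each element, later elements that are smaller:
21: 14 → 1
14: none → 0
22: none → 0
24: none → 0
26: none → 0
33: none → 0
34: none → 0
Total inversions: 1 + 0 + 0 + 0 + 0 + 0 + 0 = 1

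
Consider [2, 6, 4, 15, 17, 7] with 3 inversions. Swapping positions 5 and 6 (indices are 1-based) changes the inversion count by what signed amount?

-1

Positions 5 and 6 hold 17 and 7; after swapping, the array is [2, 6, 4, 15, 7, 17].
Sweep left to right; for each value list the smaller values that follow it:
2 → none → 0
6 → 4 → 1
4 → none → 0
15 → 7 → 1
7 → none → 0
17 → none → 0
Sum: 0 + 1 + 0 + 1 + 0 + 0 = 2
Change: 2 − 3 = -1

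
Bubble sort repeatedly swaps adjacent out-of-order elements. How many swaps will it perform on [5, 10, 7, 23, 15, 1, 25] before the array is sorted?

The minimum number of adjacent swaps to sort an array equals its inversion count, since every such swap removes exactly one inversion.
Count inversions — for each element, later elements that are smaller:
5: 1 → 1
10: 7, 1 → 2
7: 1 → 1
23: 15, 1 → 2
15: 1 → 1
1: none → 0
25: none → 0
Total inversions: 1 + 2 + 1 + 2 + 1 + 0 + 0 = 7

7 adjacent swaps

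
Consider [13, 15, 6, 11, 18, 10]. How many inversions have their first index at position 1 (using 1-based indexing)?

The element at index 1 is 13.
Elements after it: 15, 6, 11, 18, 10
Those smaller than 13: 6, 11, 10

3 such elements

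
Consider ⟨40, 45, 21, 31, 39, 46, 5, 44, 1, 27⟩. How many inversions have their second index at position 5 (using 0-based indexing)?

0 such elements

The element at index 5 is 46.
Elements before it: 40, 45, 21, 31, 39
None of them are larger than 46.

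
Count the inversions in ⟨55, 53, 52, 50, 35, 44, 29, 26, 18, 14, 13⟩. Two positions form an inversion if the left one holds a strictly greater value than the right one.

Sweep left to right; for each value list the smaller values that follow it:
55 → 53, 52, 50, 35, 44, 29, 26, 18, 14, 13 → 10
53 → 52, 50, 35, 44, 29, 26, 18, 14, 13 → 9
52 → 50, 35, 44, 29, 26, 18, 14, 13 → 8
50 → 35, 44, 29, 26, 18, 14, 13 → 7
35 → 29, 26, 18, 14, 13 → 5
44 → 29, 26, 18, 14, 13 → 5
29 → 26, 18, 14, 13 → 4
26 → 18, 14, 13 → 3
18 → 14, 13 → 2
14 → 13 → 1
13 → none → 0
Sum: 10 + 9 + 8 + 7 + 5 + 5 + 4 + 3 + 2 + 1 + 0 = 54

54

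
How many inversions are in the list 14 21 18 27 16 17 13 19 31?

There are 15 out-of-order pairs.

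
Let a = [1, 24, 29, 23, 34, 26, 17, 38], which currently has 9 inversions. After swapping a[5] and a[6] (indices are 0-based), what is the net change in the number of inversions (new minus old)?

Positions 5 and 6 hold 26 and 17; after swapping, the array is [1, 24, 29, 23, 34, 17, 26, 38].
Sweep left to right; for each value list the smaller values that follow it:
1 → none → 0
24 → 23, 17 → 2
29 → 23, 17, 26 → 3
23 → 17 → 1
34 → 17, 26 → 2
17 → none → 0
26 → none → 0
38 → none → 0
Sum: 0 + 2 + 3 + 1 + 2 + 0 + 0 + 0 = 8
Change: 8 − 9 = -1

-1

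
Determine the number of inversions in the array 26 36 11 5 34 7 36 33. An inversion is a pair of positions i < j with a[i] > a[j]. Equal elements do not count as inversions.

13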